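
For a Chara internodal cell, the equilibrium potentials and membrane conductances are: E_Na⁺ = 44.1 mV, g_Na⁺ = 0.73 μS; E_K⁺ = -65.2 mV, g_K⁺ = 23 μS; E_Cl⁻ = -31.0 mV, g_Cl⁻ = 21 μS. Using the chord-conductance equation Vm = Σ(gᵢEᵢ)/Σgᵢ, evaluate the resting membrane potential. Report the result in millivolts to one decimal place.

-47.4 mV

Σ gᵢEᵢ = 0.73·(44.1) + 23·(-65.2) + 21·(-31.0) = -2118.41
Σ gᵢ = 0.73 + 23 + 21 = 44.73
Vm = -2118.41 / 44.73 = -47.36 mV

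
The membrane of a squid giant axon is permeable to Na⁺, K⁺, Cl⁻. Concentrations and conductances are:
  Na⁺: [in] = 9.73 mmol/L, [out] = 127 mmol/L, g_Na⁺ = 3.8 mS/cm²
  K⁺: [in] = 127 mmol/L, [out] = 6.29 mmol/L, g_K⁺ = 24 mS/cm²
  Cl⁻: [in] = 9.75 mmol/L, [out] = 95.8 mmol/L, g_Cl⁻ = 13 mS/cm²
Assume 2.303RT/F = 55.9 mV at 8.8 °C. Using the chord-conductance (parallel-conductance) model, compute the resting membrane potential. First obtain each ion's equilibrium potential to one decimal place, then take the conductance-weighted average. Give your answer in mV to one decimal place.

-54.8 mV

E_Na⁺ = (55.9/1)·log₁₀(127/9.73) = 62.4 mV
E_K⁺ = (55.9/1)·log₁₀(6.29/127) = -73.0 mV
E_Cl⁻ = (55.9/-1)·log₁₀(95.8/9.75) = -55.5 mV
Vm = (Σ gᵢEᵢ)/(Σ gᵢ) = (3.8·62.4 + 24·-73.0 + 13·-55.5) / (3.8 + 24 + 13)
= -2236.38 / 40.8 = -54.81 mV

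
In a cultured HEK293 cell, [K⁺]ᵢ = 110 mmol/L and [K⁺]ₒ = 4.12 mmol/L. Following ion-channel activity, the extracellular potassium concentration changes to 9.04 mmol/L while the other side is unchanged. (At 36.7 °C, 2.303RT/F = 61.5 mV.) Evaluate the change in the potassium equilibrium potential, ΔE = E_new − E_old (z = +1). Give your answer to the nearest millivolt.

21 mV

E_old = (61.5/1)·log₁₀(4.12/110) = -87.73 mV
E_new = (61.5/1)·log₁₀(9.04/110) = -66.74 mV
ΔE = -66.74 − (-87.73) = 20.99 mV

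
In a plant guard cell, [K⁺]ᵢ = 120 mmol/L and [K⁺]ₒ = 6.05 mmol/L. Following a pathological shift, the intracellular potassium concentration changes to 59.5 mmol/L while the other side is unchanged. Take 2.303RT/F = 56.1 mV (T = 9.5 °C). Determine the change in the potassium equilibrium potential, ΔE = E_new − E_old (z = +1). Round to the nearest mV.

E_old = (56.1/1)·log₁₀(6.05/120) = -72.79 mV
E_new = (56.1/1)·log₁₀(6.05/59.5) = -55.69 mV
ΔE = -55.69 − (-72.79) = 17.09 mV

17 mV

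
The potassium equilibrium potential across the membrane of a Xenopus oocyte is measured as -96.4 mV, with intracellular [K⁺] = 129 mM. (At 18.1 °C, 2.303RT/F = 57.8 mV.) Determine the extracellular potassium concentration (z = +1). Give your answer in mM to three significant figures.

Nernst: E = (57.8/1) · log₁₀([out]/[in]), so log₁₀([out]/[in]) = -96.4 × 1 / 57.8 = -1.6678.
[out]/[in] = 10^(-1.6678) = 0.02149.
[out] = 0.02149 × 129 = 2.772 mM.

2.77 mM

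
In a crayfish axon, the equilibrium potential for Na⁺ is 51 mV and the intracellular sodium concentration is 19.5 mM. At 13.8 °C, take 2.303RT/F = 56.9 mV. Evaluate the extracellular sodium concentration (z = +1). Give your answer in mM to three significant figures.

Nernst: E = (56.9/1) · log₁₀([out]/[in]), so log₁₀([out]/[in]) = 51.0 × 1 / 56.9 = 0.8963.
[out]/[in] = 10^(0.8963) = 7.876.
[out] = 7.876 × 19.5 = 153.6 mM.

154 mM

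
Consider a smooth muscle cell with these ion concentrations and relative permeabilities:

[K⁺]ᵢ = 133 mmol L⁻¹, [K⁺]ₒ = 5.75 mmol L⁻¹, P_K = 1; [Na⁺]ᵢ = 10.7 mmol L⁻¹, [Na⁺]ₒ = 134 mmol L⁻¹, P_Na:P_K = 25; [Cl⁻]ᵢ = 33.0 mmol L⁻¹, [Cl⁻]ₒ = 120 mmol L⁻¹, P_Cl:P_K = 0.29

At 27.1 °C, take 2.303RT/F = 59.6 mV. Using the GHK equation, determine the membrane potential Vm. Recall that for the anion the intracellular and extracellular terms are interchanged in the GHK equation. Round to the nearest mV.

Vm = 59.6 · log₁₀[(Σ P·[cation]ₒ + Σ P·[anion]ᵢ) / (Σ P·[cation]ᵢ + Σ P·[anion]ₒ)]
Numerator = 1×5.75 + 25×134 + 0.29×33.0 = 3365
Denominator = 1×133 + 25×10.7 + 0.29×120 = 435.3
Vm = 59.6 · log₁₀(7.731) = 59.6 × (0.8882) = 52.94 mV

53 mV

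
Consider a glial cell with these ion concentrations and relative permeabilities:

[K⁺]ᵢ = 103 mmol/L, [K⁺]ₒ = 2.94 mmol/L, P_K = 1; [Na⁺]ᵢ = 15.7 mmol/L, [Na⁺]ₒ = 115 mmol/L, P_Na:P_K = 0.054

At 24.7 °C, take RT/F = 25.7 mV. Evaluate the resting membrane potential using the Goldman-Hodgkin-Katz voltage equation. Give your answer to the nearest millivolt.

Vm = 25.7 · ln[(Σ P·[cation]ₒ + Σ P·[anion]ᵢ) / (Σ P·[cation]ᵢ + Σ P·[anion]ₒ)]
Numerator = 1×2.94 + 0.054×115 = 9.15
Denominator = 1×103 + 0.054×15.7 = 103.8
Vm = 25.7 · ln(0.08811) = 25.7 × (-2.4292) = -62.43 mV

-62 mV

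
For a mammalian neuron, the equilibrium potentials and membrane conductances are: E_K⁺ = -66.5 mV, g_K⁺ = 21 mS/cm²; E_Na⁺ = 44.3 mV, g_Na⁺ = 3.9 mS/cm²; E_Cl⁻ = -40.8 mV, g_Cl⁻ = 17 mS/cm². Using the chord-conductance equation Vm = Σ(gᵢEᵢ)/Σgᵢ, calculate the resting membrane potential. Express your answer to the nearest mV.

Σ gᵢEᵢ = 21·(-66.5) + 3.9·(44.3) + 17·(-40.8) = -1917.33
Σ gᵢ = 21 + 3.9 + 17 = 41.9
Vm = -1917.33 / 41.9 = -45.76 mV

-46 mV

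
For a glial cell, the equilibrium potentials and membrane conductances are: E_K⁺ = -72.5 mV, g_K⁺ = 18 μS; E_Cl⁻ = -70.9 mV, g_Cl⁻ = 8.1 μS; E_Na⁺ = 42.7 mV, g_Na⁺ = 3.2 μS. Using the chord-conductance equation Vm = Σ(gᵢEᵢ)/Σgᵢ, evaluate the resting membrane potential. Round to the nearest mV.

Σ gᵢEᵢ = 18·(-72.5) + 8.1·(-70.9) + 3.2·(42.7) = -1742.65
Σ gᵢ = 18 + 8.1 + 3.2 = 29.3
Vm = -1742.65 / 29.3 = -59.48 mV

-59 mV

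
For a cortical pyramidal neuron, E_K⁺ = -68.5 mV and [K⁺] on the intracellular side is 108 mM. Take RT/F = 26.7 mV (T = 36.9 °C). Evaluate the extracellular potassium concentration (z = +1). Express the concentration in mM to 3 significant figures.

8.30 mM

Nernst: E = (26.7/1) · ln([out]/[in]), so ln([out]/[in]) = -68.5 × 1 / 26.7 = -2.5655.
[out]/[in] = e^(-2.5655) = 0.07688.
[out] = 0.07688 × 108 = 8.303 mM.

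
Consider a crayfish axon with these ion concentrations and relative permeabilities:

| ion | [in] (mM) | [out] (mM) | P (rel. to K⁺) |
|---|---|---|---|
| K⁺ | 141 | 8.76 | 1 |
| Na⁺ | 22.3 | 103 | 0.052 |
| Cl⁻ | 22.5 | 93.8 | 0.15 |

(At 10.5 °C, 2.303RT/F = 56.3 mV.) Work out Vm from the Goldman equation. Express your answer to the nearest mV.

-54 mV

Vm = 56.3 · log₁₀[(Σ P·[cation]ₒ + Σ P·[anion]ᵢ) / (Σ P·[cation]ᵢ + Σ P·[anion]ₒ)]
Numerator = 1×8.76 + 0.052×103 + 0.15×22.5 = 17.49
Denominator = 1×141 + 0.052×22.3 + 0.15×93.8 = 156.2
Vm = 56.3 · log₁₀(0.11196) = 56.3 × (-0.9509) = -53.54 mV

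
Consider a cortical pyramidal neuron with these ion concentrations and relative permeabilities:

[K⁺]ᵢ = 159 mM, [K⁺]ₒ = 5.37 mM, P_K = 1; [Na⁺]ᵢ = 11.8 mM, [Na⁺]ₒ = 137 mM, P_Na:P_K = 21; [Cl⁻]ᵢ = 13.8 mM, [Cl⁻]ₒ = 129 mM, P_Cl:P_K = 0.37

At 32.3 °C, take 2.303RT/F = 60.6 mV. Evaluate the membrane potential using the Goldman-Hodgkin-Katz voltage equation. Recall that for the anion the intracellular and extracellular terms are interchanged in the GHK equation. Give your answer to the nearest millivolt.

Vm = 60.6 · log₁₀[(Σ P·[cation]ₒ + Σ P·[anion]ᵢ) / (Σ P·[cation]ᵢ + Σ P·[anion]ₒ)]
Numerator = 1×5.37 + 21×137 + 0.37×13.8 = 2887
Denominator = 1×159 + 21×11.8 + 0.37×129 = 454.5
Vm = 60.6 · log₁₀(6.3527) = 60.6 × (0.8030) = 48.66 mV

49 mV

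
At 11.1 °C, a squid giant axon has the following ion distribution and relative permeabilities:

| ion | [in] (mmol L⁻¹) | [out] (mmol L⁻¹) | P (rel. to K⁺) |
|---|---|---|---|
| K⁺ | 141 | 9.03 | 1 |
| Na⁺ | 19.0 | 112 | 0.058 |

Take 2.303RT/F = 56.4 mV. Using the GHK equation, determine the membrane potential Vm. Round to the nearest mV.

-54 mV

Vm = 56.4 · log₁₀[(Σ P·[cation]ₒ + Σ P·[anion]ᵢ) / (Σ P·[cation]ᵢ + Σ P·[anion]ₒ)]
Numerator = 1×9.03 + 0.058×112 = 15.53
Denominator = 1×141 + 0.058×19.0 = 142.1
Vm = 56.4 · log₁₀(0.10926) = 56.4 × (-0.9615) = -54.23 mV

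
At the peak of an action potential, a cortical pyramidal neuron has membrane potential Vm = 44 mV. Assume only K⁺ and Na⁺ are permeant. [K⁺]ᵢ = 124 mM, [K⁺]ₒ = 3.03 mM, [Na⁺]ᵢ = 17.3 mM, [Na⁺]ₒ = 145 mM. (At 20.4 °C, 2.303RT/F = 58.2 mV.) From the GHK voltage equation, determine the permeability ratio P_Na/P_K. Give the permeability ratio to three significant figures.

Let α = P_Na/P_K. GHK: Vm = 58.2·log₁₀[(Kₒ + α·Naₒ)/(Kᵢ + α·Naᵢ)].
10^(Vm/58.2) = 10^(44.0/58.2) = 5.7018
So 5.7018·(Kᵢ + α·Naᵢ) = Kₒ + α·Naₒ → α = (5.7018·124.0 − 3.03) / (145.0 − 5.7018·17.3)
α = (707 − 3.03) / (145.0 − 98.64) = 704/46.36 = 15.19

15.2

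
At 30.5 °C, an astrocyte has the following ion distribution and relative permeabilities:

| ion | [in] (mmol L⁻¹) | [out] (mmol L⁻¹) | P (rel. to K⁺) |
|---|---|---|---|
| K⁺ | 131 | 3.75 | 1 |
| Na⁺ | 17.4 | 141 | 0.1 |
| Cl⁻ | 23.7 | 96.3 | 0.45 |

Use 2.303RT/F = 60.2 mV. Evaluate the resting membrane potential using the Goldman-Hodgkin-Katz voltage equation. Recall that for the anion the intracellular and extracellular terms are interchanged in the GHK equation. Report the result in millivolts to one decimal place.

Vm = 60.2 · log₁₀[(Σ P·[cation]ₒ + Σ P·[anion]ᵢ) / (Σ P·[cation]ᵢ + Σ P·[anion]ₒ)]
Numerator = 1×3.75 + 0.1×141 + 0.45×23.7 = 28.52
Denominator = 1×131 + 0.1×17.4 + 0.45×96.3 = 176.1
Vm = 60.2 · log₁₀(0.16195) = 60.2 × (-0.7906) = -47.60 mV

-47.6 mV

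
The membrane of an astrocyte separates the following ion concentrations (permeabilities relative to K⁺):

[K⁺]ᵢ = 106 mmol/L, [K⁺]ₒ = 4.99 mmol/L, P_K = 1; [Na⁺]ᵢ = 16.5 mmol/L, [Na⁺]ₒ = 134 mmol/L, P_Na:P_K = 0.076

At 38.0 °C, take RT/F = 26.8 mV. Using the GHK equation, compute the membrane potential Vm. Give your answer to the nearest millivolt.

-52 mV

Vm = 26.8 · ln[(Σ P·[cation]ₒ + Σ P·[anion]ᵢ) / (Σ P·[cation]ᵢ + Σ P·[anion]ₒ)]
Numerator = 1×4.99 + 0.076×134 = 15.17
Denominator = 1×106 + 0.076×16.5 = 107.3
Vm = 26.8 · ln(0.14148) = 26.8 × (-1.9556) = -52.41 mV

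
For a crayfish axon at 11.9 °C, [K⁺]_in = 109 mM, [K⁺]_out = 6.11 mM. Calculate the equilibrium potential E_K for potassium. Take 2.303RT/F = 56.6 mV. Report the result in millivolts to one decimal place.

E = (56.6/z) · log₁₀([K⁺]_out/[K⁺]_in) with z = +1.
= (56.6/1) · log₁₀(6.11/109) = 56.60 · log₁₀(0.05606)
= 56.60 · (-1.2514) = -70.83 mV

-70.8 mV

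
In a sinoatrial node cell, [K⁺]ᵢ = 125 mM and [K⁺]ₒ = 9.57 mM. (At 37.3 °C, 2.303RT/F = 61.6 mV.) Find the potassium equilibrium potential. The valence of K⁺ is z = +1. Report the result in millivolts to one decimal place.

-68.7 mV

E = (61.6/z) · log₁₀([K⁺]_out/[K⁺]_in) with z = +1.
= (61.6/1) · log₁₀(9.57/125) = 61.60 · log₁₀(0.07656)
= 61.60 · (-1.1160) = -68.75 mV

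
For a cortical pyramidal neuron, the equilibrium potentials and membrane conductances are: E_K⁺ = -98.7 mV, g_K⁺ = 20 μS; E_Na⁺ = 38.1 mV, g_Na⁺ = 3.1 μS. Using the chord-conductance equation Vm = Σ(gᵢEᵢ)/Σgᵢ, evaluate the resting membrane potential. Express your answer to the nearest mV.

-80 mV

Σ gᵢEᵢ = 20·(-98.7) + 3.1·(38.1) = -1855.89
Σ gᵢ = 20 + 3.1 = 23.1
Vm = -1855.89 / 23.1 = -80.34 mV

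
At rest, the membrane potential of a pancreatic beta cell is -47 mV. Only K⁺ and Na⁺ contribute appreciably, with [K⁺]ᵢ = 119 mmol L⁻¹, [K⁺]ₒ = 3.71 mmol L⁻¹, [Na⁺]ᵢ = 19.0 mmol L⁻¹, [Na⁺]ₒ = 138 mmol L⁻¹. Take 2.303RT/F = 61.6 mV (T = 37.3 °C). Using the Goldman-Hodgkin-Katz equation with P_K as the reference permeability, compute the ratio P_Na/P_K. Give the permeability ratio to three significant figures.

Let α = P_Na/P_K. GHK: Vm = 61.6·log₁₀[(Kₒ + α·Naₒ)/(Kᵢ + α·Naᵢ)].
10^(Vm/61.6) = 10^(-47.0/61.6) = 0.17259
So 0.17259·(Kᵢ + α·Naᵢ) = Kₒ + α·Naₒ → α = (0.17259·119.0 − 3.71) / (138.0 − 0.17259·19.0)
α = (20.54 − 3.71) / (138.0 − 3.279) = 16.83/134.7 = 0.1249

0.125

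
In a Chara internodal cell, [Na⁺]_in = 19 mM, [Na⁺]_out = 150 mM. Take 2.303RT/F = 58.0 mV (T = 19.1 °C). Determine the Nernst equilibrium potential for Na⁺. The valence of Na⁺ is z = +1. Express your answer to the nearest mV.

52 mV

E = (58.0/z) · log₁₀([Na⁺]_out/[Na⁺]_in) with z = +1.
= (58.0/1) · log₁₀(150/19) = 58.00 · log₁₀(7.895)
= 58.00 · (0.8973) = 52.05 mV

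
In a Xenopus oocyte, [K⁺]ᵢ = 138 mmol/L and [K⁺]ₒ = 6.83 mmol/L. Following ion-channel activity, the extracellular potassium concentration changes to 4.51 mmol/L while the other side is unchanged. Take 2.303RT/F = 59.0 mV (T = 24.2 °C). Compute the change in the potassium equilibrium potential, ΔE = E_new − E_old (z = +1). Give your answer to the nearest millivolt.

E_old = (59.0/1)·log₁₀(6.83/138) = -77.02 mV
E_new = (59.0/1)·log₁₀(4.51/138) = -87.66 mV
ΔE = -87.66 − (-77.02) = -10.63 mV

-11 mV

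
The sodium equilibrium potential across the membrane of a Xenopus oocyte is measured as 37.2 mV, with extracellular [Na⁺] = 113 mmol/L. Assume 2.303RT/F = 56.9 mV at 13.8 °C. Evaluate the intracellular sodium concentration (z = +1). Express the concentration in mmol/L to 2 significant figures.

25 mmol/L

Nernst: E = (56.9/1) · log₁₀([out]/[in]), so log₁₀([out]/[in]) = 37.2 × 1 / 56.9 = 0.6538.
[out]/[in] = 10^(0.6538) = 4.506.
[in] = 113 / 4.506 = 25.08 mmol/L.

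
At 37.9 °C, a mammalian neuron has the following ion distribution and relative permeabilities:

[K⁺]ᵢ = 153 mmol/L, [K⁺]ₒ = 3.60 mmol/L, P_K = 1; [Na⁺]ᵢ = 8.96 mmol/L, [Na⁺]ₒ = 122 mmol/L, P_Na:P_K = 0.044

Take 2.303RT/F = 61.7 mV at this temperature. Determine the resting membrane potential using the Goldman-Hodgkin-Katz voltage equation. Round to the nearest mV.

Vm = 61.7 · log₁₀[(Σ P·[cation]ₒ + Σ P·[anion]ᵢ) / (Σ P·[cation]ᵢ + Σ P·[anion]ₒ)]
Numerator = 1×3.60 + 0.044×122 = 8.968
Denominator = 1×153 + 0.044×8.96 = 153.4
Vm = 61.7 · log₁₀(0.058464) = 61.7 × (-1.2331) = -76.08 mV

-76 mV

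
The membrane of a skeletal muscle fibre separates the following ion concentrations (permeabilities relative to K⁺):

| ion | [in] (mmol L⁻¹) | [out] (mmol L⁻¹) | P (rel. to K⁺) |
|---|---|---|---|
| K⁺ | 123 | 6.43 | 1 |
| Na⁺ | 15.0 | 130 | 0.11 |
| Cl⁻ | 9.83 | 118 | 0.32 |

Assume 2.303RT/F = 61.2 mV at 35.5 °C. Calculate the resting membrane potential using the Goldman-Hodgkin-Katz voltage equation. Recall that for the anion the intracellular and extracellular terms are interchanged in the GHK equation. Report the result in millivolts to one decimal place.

Vm = 61.2 · log₁₀[(Σ P·[cation]ₒ + Σ P·[anion]ᵢ) / (Σ P·[cation]ᵢ + Σ P·[anion]ₒ)]
Numerator = 1×6.43 + 0.11×130 + 0.32×9.83 = 23.88
Denominator = 1×123 + 0.11×15.0 + 0.32×118 = 162.4
Vm = 61.2 · log₁₀(0.14701) = 61.2 × (-0.8327) = -50.96 mV

-51.0 mV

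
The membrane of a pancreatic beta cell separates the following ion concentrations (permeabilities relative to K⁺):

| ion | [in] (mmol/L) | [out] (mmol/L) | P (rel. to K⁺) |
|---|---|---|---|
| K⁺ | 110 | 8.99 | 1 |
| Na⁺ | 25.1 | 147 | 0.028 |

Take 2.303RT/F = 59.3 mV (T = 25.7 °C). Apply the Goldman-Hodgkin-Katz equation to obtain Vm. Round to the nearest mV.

Vm = 59.3 · log₁₀[(Σ P·[cation]ₒ + Σ P·[anion]ᵢ) / (Σ P·[cation]ᵢ + Σ P·[anion]ₒ)]
Numerator = 1×8.99 + 0.028×147 = 13.11
Denominator = 1×110 + 0.028×25.1 = 110.7
Vm = 59.3 · log₁₀(0.11839) = 59.3 × (-0.9267) = -54.95 mV

-55 mV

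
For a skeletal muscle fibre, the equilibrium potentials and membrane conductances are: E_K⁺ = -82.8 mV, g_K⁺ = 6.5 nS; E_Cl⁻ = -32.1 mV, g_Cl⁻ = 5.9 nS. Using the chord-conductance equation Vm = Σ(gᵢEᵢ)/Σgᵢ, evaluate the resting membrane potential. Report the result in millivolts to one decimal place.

-58.7 mV

Σ gᵢEᵢ = 6.5·(-82.8) + 5.9·(-32.1) = -727.59
Σ gᵢ = 6.5 + 5.9 = 12.4
Vm = -727.59 / 12.4 = -58.68 mV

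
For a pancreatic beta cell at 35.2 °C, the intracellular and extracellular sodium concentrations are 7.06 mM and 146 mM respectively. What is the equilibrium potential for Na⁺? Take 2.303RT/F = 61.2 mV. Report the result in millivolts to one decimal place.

80.5 mV

E = (61.2/z) · log₁₀([Na⁺]_out/[Na⁺]_in) with z = +1.
= (61.2/1) · log₁₀(146/7.06) = 61.20 · log₁₀(20.68)
= 61.20 · (1.3155) = 80.51 mV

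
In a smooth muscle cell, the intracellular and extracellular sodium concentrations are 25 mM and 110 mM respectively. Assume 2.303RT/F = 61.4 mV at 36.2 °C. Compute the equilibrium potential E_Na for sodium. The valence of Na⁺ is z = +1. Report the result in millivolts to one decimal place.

E = (61.4/z) · log₁₀([Na⁺]_out/[Na⁺]_in) with z = +1.
= (61.4/1) · log₁₀(110/25) = 61.40 · log₁₀(4.4)
= 61.40 · (0.6435) = 39.51 mV

39.5 mV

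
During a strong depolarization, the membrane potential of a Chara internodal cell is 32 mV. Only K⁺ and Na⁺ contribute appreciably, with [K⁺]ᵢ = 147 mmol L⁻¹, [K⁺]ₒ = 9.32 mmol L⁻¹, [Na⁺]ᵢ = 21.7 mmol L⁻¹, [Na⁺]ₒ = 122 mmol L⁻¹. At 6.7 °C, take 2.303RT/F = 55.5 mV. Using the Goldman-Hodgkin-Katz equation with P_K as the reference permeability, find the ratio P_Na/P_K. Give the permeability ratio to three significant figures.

13.6

Let α = P_Na/P_K. GHK: Vm = 55.5·log₁₀[(Kₒ + α·Naₒ)/(Kᵢ + α·Naᵢ)].
10^(Vm/55.5) = 10^(32.0/55.5) = 3.772
So 3.772·(Kᵢ + α·Naᵢ) = Kₒ + α·Naₒ → α = (3.772·147.0 − 9.32) / (122.0 − 3.772·21.7)
α = (554.5 − 9.32) / (122.0 − 81.85) = 545.2/40.15 = 13.58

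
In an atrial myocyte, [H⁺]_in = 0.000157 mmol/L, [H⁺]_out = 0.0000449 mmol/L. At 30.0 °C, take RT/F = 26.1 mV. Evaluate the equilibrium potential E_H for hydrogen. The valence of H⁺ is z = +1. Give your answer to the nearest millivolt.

E = (26.1/z) · ln([H⁺]_out/[H⁺]_in) with z = +1.
= (26.1/1) · ln(0.0000449/0.000157) = 26.10 · ln(0.286)
= 26.10 · (-1.2518) = -32.67 mV

-33 mV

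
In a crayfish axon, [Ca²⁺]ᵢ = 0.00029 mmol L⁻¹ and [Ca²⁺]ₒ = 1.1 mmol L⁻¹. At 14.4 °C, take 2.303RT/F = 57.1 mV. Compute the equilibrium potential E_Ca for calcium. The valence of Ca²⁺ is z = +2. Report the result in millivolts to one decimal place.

102.2 mV

E = (57.1/z) · log₁₀([Ca²⁺]_out/[Ca²⁺]_in) with z = +2.
= (57.1/2) · log₁₀(1.1/0.00029) = 28.55 · log₁₀(3793)
= 28.55 · (3.5790) = 102.18 mV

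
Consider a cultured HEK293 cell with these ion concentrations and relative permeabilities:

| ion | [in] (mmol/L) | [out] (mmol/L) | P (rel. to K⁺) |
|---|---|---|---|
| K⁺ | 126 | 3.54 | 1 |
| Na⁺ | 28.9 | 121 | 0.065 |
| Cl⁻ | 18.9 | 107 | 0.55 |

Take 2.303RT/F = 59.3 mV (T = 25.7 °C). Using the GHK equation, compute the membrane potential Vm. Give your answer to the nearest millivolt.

-55 mV

Vm = 59.3 · log₁₀[(Σ P·[cation]ₒ + Σ P·[anion]ᵢ) / (Σ P·[cation]ᵢ + Σ P·[anion]ₒ)]
Numerator = 1×3.54 + 0.065×121 + 0.55×18.9 = 21.8
Denominator = 1×126 + 0.065×28.9 + 0.55×107 = 186.7
Vm = 59.3 · log₁₀(0.11675) = 59.3 × (-0.9328) = -55.31 mV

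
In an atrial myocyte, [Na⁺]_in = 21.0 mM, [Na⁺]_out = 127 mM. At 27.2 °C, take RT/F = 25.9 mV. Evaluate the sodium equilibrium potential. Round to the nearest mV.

47 mV

E = (25.9/z) · ln([Na⁺]_out/[Na⁺]_in) with z = +1.
= (25.9/1) · ln(127/21.0) = 25.90 · ln(6.048)
= 25.90 · (1.7997) = 46.61 mV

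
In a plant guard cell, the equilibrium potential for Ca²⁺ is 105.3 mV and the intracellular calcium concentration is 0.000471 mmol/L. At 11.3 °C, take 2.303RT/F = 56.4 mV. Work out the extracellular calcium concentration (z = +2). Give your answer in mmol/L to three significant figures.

Nernst: E = (56.4/2) · log₁₀([out]/[in]), so log₁₀([out]/[in]) = 105.3 × 2 / 56.4 = 3.7340.
[out]/[in] = 10^(3.7340) = 5421.
[out] = 5421 × 0.000471 = 2.553 mmol/L.

2.55 mmol/L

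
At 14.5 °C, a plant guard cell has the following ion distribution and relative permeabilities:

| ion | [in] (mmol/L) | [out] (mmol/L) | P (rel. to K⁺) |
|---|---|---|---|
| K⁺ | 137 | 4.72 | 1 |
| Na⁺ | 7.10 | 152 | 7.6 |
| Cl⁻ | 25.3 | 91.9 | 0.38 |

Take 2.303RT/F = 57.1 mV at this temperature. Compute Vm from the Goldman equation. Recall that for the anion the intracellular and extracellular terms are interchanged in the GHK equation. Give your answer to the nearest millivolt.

41 mV

Vm = 57.1 · log₁₀[(Σ P·[cation]ₒ + Σ P·[anion]ᵢ) / (Σ P·[cation]ᵢ + Σ P·[anion]ₒ)]
Numerator = 1×4.72 + 7.6×152 + 0.38×25.3 = 1170
Denominator = 1×137 + 7.6×7.10 + 0.38×91.9 = 225.9
Vm = 57.1 · log₁₀(5.1776) = 57.1 × (0.7141) = 40.78 mV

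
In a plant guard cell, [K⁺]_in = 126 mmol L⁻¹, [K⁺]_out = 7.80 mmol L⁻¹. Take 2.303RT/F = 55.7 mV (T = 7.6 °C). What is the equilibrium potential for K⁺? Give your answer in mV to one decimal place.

E = (55.7/z) · log₁₀([K⁺]_out/[K⁺]_in) with z = +1.
= (55.7/1) · log₁₀(7.80/126) = 55.70 · log₁₀(0.0619)
= 55.70 · (-1.2083) = -67.30 mV

-67.3 mV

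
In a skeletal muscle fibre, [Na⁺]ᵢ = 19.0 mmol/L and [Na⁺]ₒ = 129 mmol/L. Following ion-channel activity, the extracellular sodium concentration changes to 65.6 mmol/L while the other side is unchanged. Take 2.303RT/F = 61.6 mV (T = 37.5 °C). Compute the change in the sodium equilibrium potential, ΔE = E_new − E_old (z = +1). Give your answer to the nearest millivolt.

-18 mV

E_old = (61.6/1)·log₁₀(129/19.0) = 51.24 mV
E_new = (61.6/1)·log₁₀(65.6/19.0) = 33.15 mV
ΔE = 33.15 − (51.24) = -18.09 mV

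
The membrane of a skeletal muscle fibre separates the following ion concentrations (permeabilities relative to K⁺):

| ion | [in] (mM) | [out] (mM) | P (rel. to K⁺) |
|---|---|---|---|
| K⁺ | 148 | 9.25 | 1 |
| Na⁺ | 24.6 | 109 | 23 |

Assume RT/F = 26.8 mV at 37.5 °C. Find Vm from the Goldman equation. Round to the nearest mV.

Vm = 26.8 · ln[(Σ P·[cation]ₒ + Σ P·[anion]ᵢ) / (Σ P·[cation]ᵢ + Σ P·[anion]ₒ)]
Numerator = 1×9.25 + 23×109 = 2516
Denominator = 1×148 + 23×24.6 = 713.8
Vm = 26.8 · ln(3.5251) = 26.8 × (1.2599) = 33.77 mV

34 mV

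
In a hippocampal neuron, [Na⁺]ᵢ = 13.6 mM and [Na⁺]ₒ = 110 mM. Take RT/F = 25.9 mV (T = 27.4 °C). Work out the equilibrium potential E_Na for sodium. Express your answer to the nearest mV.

54 mV

E = (25.9/z) · ln([Na⁺]_out/[Na⁺]_in) with z = +1.
= (25.9/1) · ln(110/13.6) = 25.90 · ln(8.088)
= 25.90 · (2.0904) = 54.14 mV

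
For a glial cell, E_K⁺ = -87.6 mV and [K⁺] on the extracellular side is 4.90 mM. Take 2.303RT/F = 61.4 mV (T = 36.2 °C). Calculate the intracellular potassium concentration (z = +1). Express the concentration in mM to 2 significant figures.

Nernst: E = (61.4/1) · log₁₀([out]/[in]), so log₁₀([out]/[in]) = -87.6 × 1 / 61.4 = -1.4267.
[out]/[in] = 10^(-1.4267) = 0.03744.
[in] = 4.90 / 0.03744 = 130.9 mM.

130 mM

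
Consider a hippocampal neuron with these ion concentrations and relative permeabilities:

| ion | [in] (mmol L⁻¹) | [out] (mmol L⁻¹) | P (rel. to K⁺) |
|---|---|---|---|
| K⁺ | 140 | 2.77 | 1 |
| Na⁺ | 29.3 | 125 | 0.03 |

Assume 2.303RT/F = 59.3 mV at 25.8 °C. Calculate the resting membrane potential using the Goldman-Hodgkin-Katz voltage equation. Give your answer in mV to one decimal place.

-79.1 mV

Vm = 59.3 · log₁₀[(Σ P·[cation]ₒ + Σ P·[anion]ᵢ) / (Σ P·[cation]ᵢ + Σ P·[anion]ₒ)]
Numerator = 1×2.77 + 0.03×125 = 6.52
Denominator = 1×140 + 0.03×29.3 = 140.9
Vm = 59.3 · log₁₀(0.046281) = 59.3 × (-1.3346) = -79.14 mV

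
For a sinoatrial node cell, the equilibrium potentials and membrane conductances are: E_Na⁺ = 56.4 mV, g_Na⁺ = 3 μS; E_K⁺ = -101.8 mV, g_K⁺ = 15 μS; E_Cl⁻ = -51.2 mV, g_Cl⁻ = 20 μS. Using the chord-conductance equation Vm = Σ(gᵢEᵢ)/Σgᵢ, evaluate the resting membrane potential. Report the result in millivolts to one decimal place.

Σ gᵢEᵢ = 3·(56.4) + 15·(-101.8) + 20·(-51.2) = -2381.80
Σ gᵢ = 3 + 15 + 20 = 38
Vm = -2381.80 / 38 = -62.68 mV

-62.7 mV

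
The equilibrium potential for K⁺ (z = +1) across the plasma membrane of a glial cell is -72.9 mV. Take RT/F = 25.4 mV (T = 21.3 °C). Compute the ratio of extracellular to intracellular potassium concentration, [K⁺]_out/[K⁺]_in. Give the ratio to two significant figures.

ln([out]/[in]) = E·z/(25.4) = -72.9 × 1 / 25.4 = -2.8701
[out]/[in] = e^(-2.8701) = 0.05669

0.057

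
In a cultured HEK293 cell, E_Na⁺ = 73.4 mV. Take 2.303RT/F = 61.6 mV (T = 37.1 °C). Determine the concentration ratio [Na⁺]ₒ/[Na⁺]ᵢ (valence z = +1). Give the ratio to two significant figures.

16

log₁₀([out]/[in]) = E·z/(61.6) = 73.4 × 1 / 61.6 = 1.1916
[out]/[in] = 10^(1.1916) = 15.54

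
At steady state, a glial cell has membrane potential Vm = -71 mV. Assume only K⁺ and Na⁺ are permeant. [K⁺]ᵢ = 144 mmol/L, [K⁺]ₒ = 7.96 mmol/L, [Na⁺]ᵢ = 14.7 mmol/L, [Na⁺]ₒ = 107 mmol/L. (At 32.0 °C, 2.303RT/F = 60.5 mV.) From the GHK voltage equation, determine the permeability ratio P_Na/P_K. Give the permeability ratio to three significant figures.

0.0160

Let α = P_Na/P_K. GHK: Vm = 60.5·log₁₀[(Kₒ + α·Naₒ)/(Kᵢ + α·Naᵢ)].
10^(Vm/60.5) = 10^(-71.0/60.5) = 0.067057
So 0.067057·(Kᵢ + α·Naᵢ) = Kₒ + α·Naₒ → α = (0.067057·144.0 − 7.96) / (107.0 − 0.067057·14.7)
α = (9.656 − 7.96) / (107.0 − 0.9857) = 1.696/106 = 0.016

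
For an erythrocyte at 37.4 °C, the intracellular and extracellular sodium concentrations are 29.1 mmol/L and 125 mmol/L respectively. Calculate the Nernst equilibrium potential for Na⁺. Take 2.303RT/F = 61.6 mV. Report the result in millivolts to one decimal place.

39.0 mV

E = (61.6/z) · log₁₀([Na⁺]_out/[Na⁺]_in) with z = +1.
= (61.6/1) · log₁₀(125/29.1) = 61.60 · log₁₀(4.296)
= 61.60 · (0.6330) = 38.99 mV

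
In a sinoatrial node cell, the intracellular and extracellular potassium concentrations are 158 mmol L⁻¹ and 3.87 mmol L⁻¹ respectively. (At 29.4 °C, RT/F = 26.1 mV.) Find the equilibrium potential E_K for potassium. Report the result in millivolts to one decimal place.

-96.8 mV

E = (26.1/z) · ln([K⁺]_out/[K⁺]_in) with z = +1.
= (26.1/1) · ln(3.87/158) = 26.10 · ln(0.02449)
= 26.10 · (-3.7093) = -96.81 mV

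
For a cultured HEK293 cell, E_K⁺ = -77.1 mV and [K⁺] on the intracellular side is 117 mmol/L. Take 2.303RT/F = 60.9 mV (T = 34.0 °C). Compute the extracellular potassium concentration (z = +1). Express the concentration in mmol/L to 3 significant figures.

Nernst: E = (60.9/1) · log₁₀([out]/[in]), so log₁₀([out]/[in]) = -77.1 × 1 / 60.9 = -1.2660.
[out]/[in] = 10^(-1.2660) = 0.0542.
[out] = 0.0542 × 117 = 6.341 mmol/L.

6.34 mmol/L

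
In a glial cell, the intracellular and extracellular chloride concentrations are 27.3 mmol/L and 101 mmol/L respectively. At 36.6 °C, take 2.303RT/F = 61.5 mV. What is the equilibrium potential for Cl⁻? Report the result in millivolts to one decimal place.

-34.9 mV

E = (61.5/z) · log₁₀([Cl⁻]_out/[Cl⁻]_in) with z = -1.
For an anion, dividing by z = -1 reverses the sign.
= (61.5/-1) · log₁₀(101/27.3) = -61.50 · log₁₀(3.7)
= -61.50 · (0.5682) = -34.94 mV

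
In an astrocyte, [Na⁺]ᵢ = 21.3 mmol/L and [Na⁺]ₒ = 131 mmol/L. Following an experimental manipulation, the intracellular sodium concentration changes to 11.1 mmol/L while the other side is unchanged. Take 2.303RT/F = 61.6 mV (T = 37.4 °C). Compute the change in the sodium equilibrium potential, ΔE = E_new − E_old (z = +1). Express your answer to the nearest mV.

E_old = (61.6/1)·log₁₀(131/21.3) = 48.60 mV
E_new = (61.6/1)·log₁₀(131/11.1) = 66.03 mV
ΔE = 66.03 − (48.60) = 17.44 mV

17 mV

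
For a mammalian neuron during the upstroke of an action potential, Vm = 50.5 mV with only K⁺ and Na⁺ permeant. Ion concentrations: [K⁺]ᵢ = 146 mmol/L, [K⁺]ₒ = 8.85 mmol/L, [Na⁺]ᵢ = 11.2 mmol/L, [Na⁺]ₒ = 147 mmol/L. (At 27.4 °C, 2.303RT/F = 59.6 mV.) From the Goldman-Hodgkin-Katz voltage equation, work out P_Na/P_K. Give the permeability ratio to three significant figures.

14.9

Let α = P_Na/P_K. GHK: Vm = 59.6·log₁₀[(Kₒ + α·Naₒ)/(Kᵢ + α·Naᵢ)].
10^(Vm/59.6) = 10^(50.5/59.6) = 7.0358
So 7.0358·(Kᵢ + α·Naᵢ) = Kₒ + α·Naₒ → α = (7.0358·146.0 − 8.85) / (147.0 − 7.0358·11.2)
α = (1027 − 8.85) / (147.0 − 78.8) = 1018/68.2 = 14.93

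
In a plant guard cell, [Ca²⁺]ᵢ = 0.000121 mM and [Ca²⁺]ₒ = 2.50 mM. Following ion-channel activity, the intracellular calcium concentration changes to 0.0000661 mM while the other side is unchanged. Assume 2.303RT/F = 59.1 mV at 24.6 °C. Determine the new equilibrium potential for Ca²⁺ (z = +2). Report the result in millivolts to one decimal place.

135.3 mV

After the shift: [Ca²⁺]_out = 2.50, [Ca²⁺]_in = 0.0000661 mM.
E_new = (59.1/2)·log₁₀(2.50/0.0000661) = 29.55 · (4.5777) = 135.27 mV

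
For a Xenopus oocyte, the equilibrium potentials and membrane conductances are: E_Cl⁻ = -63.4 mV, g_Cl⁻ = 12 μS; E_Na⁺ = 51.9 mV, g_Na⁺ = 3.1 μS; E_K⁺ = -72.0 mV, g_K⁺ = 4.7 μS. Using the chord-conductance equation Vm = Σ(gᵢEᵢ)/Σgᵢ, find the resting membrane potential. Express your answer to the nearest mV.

Σ gᵢEᵢ = 12·(-63.4) + 3.1·(51.9) + 4.7·(-72.0) = -938.31
Σ gᵢ = 12 + 3.1 + 4.7 = 19.8
Vm = -938.31 / 19.8 = -47.39 mV

-47 mV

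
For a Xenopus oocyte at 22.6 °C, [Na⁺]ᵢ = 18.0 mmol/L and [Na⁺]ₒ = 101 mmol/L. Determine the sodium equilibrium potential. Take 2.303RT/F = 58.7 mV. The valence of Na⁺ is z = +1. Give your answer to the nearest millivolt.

44 mV

E = (58.7/z) · log₁₀([Na⁺]_out/[Na⁺]_in) with z = +1.
= (58.7/1) · log₁₀(101/18.0) = 58.70 · log₁₀(5.611)
= 58.70 · (0.7490) = 43.97 mV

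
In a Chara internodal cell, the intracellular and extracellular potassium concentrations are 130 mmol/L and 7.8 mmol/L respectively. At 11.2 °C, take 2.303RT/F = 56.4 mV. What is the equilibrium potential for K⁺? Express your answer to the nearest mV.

E = (56.4/z) · log₁₀([K⁺]_out/[K⁺]_in) with z = +1.
= (56.4/1) · log₁₀(7.8/130) = 56.40 · log₁₀(0.06)
= 56.40 · (-1.2218) = -68.91 mV

-69 mV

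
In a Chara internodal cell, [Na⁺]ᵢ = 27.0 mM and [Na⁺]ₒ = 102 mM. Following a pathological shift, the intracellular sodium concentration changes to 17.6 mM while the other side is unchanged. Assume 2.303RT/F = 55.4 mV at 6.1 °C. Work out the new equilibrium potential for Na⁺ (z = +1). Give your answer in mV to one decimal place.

After the shift: [Na⁺]_out = 102, [Na⁺]_in = 17.6 mM.
E_new = (55.4/1)·log₁₀(102/17.6) = 55.40 · (0.7631) = 42.28 mV

42.3 mV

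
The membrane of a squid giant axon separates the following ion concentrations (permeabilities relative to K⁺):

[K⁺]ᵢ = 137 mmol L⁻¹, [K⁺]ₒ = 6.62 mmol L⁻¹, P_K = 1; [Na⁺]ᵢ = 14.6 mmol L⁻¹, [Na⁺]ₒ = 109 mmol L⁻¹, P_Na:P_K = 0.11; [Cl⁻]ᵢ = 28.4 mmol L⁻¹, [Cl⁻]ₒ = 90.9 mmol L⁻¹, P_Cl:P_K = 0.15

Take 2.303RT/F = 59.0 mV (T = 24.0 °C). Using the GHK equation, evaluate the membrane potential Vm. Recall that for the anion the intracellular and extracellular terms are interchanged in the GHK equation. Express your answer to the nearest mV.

Vm = 59.0 · log₁₀[(Σ P·[cation]ₒ + Σ P·[anion]ᵢ) / (Σ P·[cation]ᵢ + Σ P·[anion]ₒ)]
Numerator = 1×6.62 + 0.11×109 + 0.15×28.4 = 22.87
Denominator = 1×137 + 0.11×14.6 + 0.15×90.9 = 152.2
Vm = 59.0 · log₁₀(0.15022) = 59.0 × (-0.8233) = -48.57 mV

-49 mV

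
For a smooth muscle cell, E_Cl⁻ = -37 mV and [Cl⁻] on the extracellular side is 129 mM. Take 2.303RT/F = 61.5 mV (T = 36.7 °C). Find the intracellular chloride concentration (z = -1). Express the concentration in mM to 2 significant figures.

32 mM

Nernst: E = (61.5/-1) · log₁₀([out]/[in]), so log₁₀([out]/[in]) = -37.0 × -1 / 61.5 = 0.6016.
[out]/[in] = 10^(0.6016) = 3.996.
[in] = 129 / 3.996 = 32.28 mM.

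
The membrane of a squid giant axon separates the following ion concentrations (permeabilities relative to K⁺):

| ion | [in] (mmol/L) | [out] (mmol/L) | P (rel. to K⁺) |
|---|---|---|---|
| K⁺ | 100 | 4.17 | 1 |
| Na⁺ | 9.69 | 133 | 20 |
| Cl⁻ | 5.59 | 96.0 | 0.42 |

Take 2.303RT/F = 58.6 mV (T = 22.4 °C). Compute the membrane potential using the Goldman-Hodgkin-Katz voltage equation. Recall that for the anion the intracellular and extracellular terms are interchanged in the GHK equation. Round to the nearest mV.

53 mV

Vm = 58.6 · log₁₀[(Σ P·[cation]ₒ + Σ P·[anion]ᵢ) / (Σ P·[cation]ᵢ + Σ P·[anion]ₒ)]
Numerator = 1×4.17 + 20×133 + 0.42×5.59 = 2667
Denominator = 1×100 + 20×9.69 + 0.42×96.0 = 334.1
Vm = 58.6 · log₁₀(7.9807) = 58.6 × (0.9020) = 52.86 mV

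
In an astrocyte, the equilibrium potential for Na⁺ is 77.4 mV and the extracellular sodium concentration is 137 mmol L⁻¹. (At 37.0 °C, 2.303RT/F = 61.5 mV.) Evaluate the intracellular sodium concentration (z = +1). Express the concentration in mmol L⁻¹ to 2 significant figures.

7.6 mmol L⁻¹

Nernst: E = (61.5/1) · log₁₀([out]/[in]), so log₁₀([out]/[in]) = 77.4 × 1 / 61.5 = 1.2585.
[out]/[in] = 10^(1.2585) = 18.14.
[in] = 137 / 18.14 = 7.554 mmol L⁻¹.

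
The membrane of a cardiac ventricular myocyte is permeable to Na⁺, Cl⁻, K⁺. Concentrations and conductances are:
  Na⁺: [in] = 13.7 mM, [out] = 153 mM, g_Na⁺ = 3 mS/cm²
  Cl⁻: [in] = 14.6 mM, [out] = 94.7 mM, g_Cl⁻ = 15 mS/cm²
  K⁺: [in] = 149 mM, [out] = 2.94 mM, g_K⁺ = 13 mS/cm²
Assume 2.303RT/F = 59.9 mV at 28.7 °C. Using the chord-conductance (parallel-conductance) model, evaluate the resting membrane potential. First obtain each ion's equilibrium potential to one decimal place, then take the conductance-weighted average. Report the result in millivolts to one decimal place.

-60.3 mV

E_Na⁺ = (59.9/1)·log₁₀(153/13.7) = 62.8 mV
E_Cl⁻ = (59.9/-1)·log₁₀(94.7/14.6) = -48.6 mV
E_K⁺ = (59.9/1)·log₁₀(2.94/149) = -102.1 mV
Vm = (Σ gᵢEᵢ)/(Σ gᵢ) = (3·62.8 + 15·-48.6 + 13·-102.1) / (3 + 15 + 13)
= -1867.90 / 31 = -60.25 mV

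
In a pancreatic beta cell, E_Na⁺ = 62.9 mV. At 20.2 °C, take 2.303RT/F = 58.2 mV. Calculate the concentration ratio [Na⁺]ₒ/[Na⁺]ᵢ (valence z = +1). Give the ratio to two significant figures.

log₁₀([out]/[in]) = E·z/(58.2) = 62.9 × 1 / 58.2 = 1.0808
[out]/[in] = 10^(1.0808) = 12.04

12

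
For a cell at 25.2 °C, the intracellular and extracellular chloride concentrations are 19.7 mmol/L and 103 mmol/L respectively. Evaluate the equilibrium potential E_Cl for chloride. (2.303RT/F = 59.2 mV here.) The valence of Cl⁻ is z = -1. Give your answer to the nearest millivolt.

E = (59.2/z) · log₁₀([Cl⁻]_out/[Cl⁻]_in) with z = -1.
For an anion, dividing by z = -1 reverses the sign.
= (59.2/-1) · log₁₀(103/19.7) = -59.20 · log₁₀(5.228)
= -59.20 · (0.7184) = -42.53 mV

-43 mV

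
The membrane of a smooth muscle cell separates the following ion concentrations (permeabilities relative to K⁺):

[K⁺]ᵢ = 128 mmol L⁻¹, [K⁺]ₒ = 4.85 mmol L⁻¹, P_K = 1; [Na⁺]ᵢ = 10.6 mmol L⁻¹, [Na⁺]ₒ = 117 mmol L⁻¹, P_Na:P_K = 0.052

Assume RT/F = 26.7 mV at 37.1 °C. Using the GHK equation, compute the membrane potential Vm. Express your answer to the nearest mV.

Vm = 26.7 · ln[(Σ P·[cation]ₒ + Σ P·[anion]ᵢ) / (Σ P·[cation]ᵢ + Σ P·[anion]ₒ)]
Numerator = 1×4.85 + 0.052×117 = 10.93
Denominator = 1×128 + 0.052×10.6 = 128.6
Vm = 26.7 · ln(0.085056) = 26.7 × (-2.4645) = -65.80 mV

-66 mV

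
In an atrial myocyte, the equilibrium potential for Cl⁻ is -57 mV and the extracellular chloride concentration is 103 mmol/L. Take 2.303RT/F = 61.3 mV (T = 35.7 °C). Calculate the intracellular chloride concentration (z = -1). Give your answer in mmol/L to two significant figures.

12 mmol/L

Nernst: E = (61.3/-1) · log₁₀([out]/[in]), so log₁₀([out]/[in]) = -57.0 × -1 / 61.3 = 0.9299.
[out]/[in] = 10^(0.9299) = 8.509.
[in] = 103 / 8.509 = 12.11 mmol/L.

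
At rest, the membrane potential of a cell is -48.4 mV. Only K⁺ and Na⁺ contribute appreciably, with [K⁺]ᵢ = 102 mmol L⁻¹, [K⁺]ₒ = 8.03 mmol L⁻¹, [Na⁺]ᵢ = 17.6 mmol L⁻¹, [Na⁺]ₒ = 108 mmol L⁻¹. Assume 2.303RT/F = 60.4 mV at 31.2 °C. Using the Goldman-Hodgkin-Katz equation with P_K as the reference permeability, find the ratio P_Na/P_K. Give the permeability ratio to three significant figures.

Let α = P_Na/P_K. GHK: Vm = 60.4·log₁₀[(Kₒ + α·Naₒ)/(Kᵢ + α·Naᵢ)].
10^(Vm/60.4) = 10^(-48.4/60.4) = 0.15801
So 0.15801·(Kᵢ + α·Naᵢ) = Kₒ + α·Naₒ → α = (0.15801·102.0 − 8.03) / (108.0 − 0.15801·17.6)
α = (16.12 − 8.03) / (108.0 − 2.781) = 8.087/105.2 = 0.07686

0.0769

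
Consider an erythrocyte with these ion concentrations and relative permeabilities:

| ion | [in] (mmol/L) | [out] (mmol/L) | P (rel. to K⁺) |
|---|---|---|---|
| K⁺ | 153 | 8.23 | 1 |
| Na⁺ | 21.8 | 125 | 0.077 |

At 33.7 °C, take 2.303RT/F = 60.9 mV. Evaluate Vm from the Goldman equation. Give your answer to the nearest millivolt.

Vm = 60.9 · log₁₀[(Σ P·[cation]ₒ + Σ P·[anion]ᵢ) / (Σ P·[cation]ᵢ + Σ P·[anion]ₒ)]
Numerator = 1×8.23 + 0.077×125 = 17.86
Denominator = 1×153 + 0.077×21.8 = 154.7
Vm = 60.9 · log₁₀(0.11543) = 60.9 × (-0.9377) = -57.10 mV

-57 mV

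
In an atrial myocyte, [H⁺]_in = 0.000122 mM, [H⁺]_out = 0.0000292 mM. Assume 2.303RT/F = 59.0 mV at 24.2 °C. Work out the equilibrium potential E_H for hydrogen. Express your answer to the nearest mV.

-37 mV

E = (59.0/z) · log₁₀([H⁺]_out/[H⁺]_in) with z = +1.
= (59.0/1) · log₁₀(0.0000292/0.000122) = 59.00 · log₁₀(0.2393)
= 59.00 · (-0.6210) = -36.64 mV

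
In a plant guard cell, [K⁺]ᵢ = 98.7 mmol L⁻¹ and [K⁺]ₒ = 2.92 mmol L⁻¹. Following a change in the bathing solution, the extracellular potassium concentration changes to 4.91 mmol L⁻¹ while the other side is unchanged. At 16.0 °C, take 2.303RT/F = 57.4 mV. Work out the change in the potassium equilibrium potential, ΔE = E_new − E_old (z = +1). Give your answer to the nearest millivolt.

E_old = (57.4/1)·log₁₀(2.92/98.7) = -87.76 mV
E_new = (57.4/1)·log₁₀(4.91/98.7) = -74.81 mV
ΔE = -74.81 − (-87.76) = 12.96 mV

13 mV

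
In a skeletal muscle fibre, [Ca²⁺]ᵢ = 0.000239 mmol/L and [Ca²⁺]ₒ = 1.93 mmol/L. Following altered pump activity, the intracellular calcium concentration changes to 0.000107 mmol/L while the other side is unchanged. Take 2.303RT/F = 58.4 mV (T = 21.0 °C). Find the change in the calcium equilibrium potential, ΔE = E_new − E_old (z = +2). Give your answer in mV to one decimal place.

10.2 mV

E_old = (58.4/2)·log₁₀(1.93/0.000239) = 114.09 mV
E_new = (58.4/2)·log₁₀(1.93/0.000107) = 124.28 mV
ΔE = 124.28 − (114.09) = 10.19 mV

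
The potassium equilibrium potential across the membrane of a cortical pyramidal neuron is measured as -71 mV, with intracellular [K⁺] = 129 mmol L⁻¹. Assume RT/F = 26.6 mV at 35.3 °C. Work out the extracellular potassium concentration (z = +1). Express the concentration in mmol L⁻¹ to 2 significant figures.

8.9 mmol L⁻¹

Nernst: E = (26.6/1) · ln([out]/[in]), so ln([out]/[in]) = -71.0 × 1 / 26.6 = -2.6692.
[out]/[in] = e^(-2.6692) = 0.06931.
[out] = 0.06931 × 129 = 8.941 mmol L⁻¹.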